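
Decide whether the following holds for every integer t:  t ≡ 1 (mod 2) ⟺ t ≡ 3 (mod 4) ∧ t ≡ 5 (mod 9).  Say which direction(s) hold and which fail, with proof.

(⟹) This fails: t = 1 gives 1 ≡ 1 (mod 2) but 1 ≡ 1 (mod 4), so the conjunction on the right does not hold.

(⟸) Conversely, if t ≡ 3 (mod 4) and t ≡ 5 (mod 9), then by the Chinese remainder theorem t ≡ 23 (mod 36). Since 23 ≡ 1 (mod 2) and 2 ∣ 36, we get t ≡ 1 (mod 2).

Only the converse holds.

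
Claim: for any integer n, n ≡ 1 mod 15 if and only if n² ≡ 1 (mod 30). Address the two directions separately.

(⟹) This fails: take n = 16. Then 16 ≡ 1 (mod 15), but 16² = 256 ≡ 16 (mod 30), not 1.

(⟸) This fails: take n = 11. Then 11² = 121 ≡ 1 (mod 30), yet 11 ≡ 11 (mod 15), not 1.

Neither direction holds.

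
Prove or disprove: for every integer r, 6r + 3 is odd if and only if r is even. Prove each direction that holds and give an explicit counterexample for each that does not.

Only the reverse direction holds.

Forward direction. This fails: take r = 7. Then 6r + 3 = 45, which is odd, yet r = 7 is odd, not even.

Converse. Suppose r is even. Since 6 is even, 6r is even for every r, so 6r + 3 has the same parity as 3, which is odd. Hence 6r + 3 is odd.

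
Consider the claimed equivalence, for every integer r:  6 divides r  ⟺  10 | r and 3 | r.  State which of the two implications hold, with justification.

Not equivalent: only (⇐) holds.

(→) This fails: take r = 6. Certainly 6 ∣ 6, but 10 ∤ 6.

(←) Suppose 10 ∣ r and 3 ∣ r. Any common multiple of 10 and 3 is a multiple of their lcm; here gcd(10, 3) = 1, so lcm(10, 3) = 10·3 = 30, so 30 ∣ r. Since 6 ∣ 30, it follows that 6 ∣ r.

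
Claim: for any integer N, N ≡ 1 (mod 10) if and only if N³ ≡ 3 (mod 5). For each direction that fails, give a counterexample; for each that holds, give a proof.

Neither implication holds.

(⇒) This fails: take N = 1. Then 1 ≡ 1 (mod 10), but 1³ = 1 ≡ 1 (mod 5), not 3.

(⇐) This fails: take N = 2. Then 2³ = 8 ≡ 3 (mod 5), yet 2 ≡ 2 (mod 10), not 1.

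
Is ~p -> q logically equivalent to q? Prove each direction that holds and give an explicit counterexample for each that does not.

[⇒] This fails. Under p = T, q = F, the left side is true but the right side is false.

[⇐] Assume the antecedent. If p is true, ~p -> q reduces to true regardless of the other variables. If p is false, the antecedent forces (p = F, q = T), and ~p -> q holds there. Either way ~p -> q holds.

Only the reverse direction holds.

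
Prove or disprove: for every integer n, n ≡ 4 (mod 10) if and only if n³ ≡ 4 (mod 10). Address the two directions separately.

(⟸) Suppose n³ ≡ 4 (mod 10). The only residue r in {0, …, 9} with r³ ≡ 4 (mod 10) is r = 4, so n ≡ 4 (mod 10).

(⟹) Suppose n ≡ 4 (mod 10). Write n = 10j + 4. Then (10j + 4)³ = 1000j³ + 1200j² + 480j + 64 = 10(100j³ + 120j² + 48j + 6) + 4, so n³ ≡ 4 (mod 10).

The biconditional holds.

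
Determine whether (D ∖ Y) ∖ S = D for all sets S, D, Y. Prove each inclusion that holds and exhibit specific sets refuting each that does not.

(⊆) Let x ∈ (D ∖ Y) ∖ S. Then x ∈ D and x ∉ S, Y, from which x ∈ D.

(⊇) This inclusion fails. Take S = {1}, D = {1}, Y = ∅; then 1 ∈ D but 1 ∉ (D ∖ Y) ∖ S.

The sets are not equal: only the forward inclusion holds.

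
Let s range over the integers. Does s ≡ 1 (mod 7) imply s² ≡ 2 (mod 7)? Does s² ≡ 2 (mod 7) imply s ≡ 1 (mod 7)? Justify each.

(→) This fails: take s = 1. Then 1 ≡ 1 (mod 7), but 1² = 1 ≡ 1 (mod 7), not 2.

(←) This fails: take s = 3. Then 3² = 9 ≡ 2 (mod 7), yet 3 ≡ 3 (mod 7), not 1.

Both directions fail.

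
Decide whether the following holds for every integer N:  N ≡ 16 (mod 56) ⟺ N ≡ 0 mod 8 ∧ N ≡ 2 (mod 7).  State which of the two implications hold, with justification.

Converse. If N ≡ 0 (mod 8) and N ≡ 2 (mod 7), then by the Chinese remainder theorem N ≡ 16 (mod 56). This is exactly N ≡ 16 (mod 56).

Forward direction. Suppose N ≡ 16 (mod 56); write N = 56j + 16. Since 8 ∣ 56, reducing mod 8 gives N ≡ 16 ≡ 0 (mod 8); since 7 ∣ 56, reducing mod 7 gives N ≡ 16 ≡ 2 (mod 7).

The biconditional holds.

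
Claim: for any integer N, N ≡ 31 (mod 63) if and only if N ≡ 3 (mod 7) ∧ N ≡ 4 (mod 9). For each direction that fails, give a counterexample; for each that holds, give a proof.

Equivalent; both directions hold.

(⟹) Suppose N ≡ 31 (mod 63); write N = 63j + 31. Since 7 ∣ 63, reducing mod 7 gives N ≡ 31 ≡ 3 (mod 7); since 9 ∣ 63, reducing mod 9 gives N ≡ 31 ≡ 4 (mod 9).

(⟸) Conversely, if N ≡ 3 (mod 7) and N ≡ 4 (mod 9), then by the Chinese remainder theorem N ≡ 31 (mod 63). This is exactly N ≡ 31 (mod 63).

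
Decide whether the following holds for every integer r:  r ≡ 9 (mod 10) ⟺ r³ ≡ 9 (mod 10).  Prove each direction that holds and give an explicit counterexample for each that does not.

(⟹) Suppose r ≡ 9 (mod 10). Write r = 10j + 9. Then (10j + 9)³ = 1000j³ + 2700j² + 2430j + 729 = 10(100j³ + 270j² + 243j + 72) + 9, so r³ ≡ 9 (mod 10).

(⟸) For the converse, argue contrapositively. If r ≢ 9 (mod 10), then r is congruent to one of 0, 1, 2, 3, 4, 5, 6, 7, 8 modulo 10, and these give r³ ≡ 0, 1, 8, 7, 4, 5, 6, 3, 2 respectively — never 9.

Both directions hold.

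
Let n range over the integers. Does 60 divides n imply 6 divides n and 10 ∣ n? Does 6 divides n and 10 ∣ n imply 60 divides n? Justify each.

The forward direction holds; the converse fails.

[⇐] This fails: take n = 30. Both 6 ∣ 30 and 10 ∣ 30, yet 30 is not a multiple of 60 (since 30 = 0·60 + 30), so 60 ∤ 30.

[⇒] If 60 ∣ n, write n = 60q. Since 60 = 10·6, n = 6·(10q), so 6 ∣ n; and since 60 = 6·10, n = 10·(6q), so 10 ∣ n.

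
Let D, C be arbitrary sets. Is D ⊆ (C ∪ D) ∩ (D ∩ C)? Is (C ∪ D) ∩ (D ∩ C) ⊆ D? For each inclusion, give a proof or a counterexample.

(⊆) This inclusion fails. Take D = {1}, C = ∅; then 1 ∈ D but 1 ∉ (C ∪ D) ∩ (D ∩ C).

(⊇) Let x ∈ (C ∪ D) ∩ (D ∩ C). Then x ∈ D ∩ C, from which x ∈ D.

(⊆) fails; (⊇) holds.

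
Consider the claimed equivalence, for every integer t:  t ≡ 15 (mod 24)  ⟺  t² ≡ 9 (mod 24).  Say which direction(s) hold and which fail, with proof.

(→) Suppose t ≡ 15 (mod 24). Write t = 24j + 15. Then (24j + 15)² = 576j² + 720j + 225 = 24(24j² + 30j + 9) + 9, so t² ≡ 9 (mod 24).

(←) This fails: take t = 3. Then 3² = 9 ≡ 9 (mod 24), yet 3 ≡ 3 (mod 24), not 15.

Only the forward implication holds.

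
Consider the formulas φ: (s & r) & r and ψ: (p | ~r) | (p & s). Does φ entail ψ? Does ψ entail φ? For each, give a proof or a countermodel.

Neither implication holds.

(⇒) This fails. Under s = T, p = F, r = T, the left side is true but the right side is false.

(⇐) This fails. Under s = F, p = F, r = F, the left side is false but the right side is true.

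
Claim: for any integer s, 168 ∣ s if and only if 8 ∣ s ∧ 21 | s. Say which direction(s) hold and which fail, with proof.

(⟹) If 168 ∣ s, write s = 168q. Since 168 = 21·8, s = 8·(21q), so 8 ∣ s; and since 168 = 8·21, s = 21·(8q), so 21 ∣ s.

(⟸) Suppose 8 ∣ s and 21 ∣ s. Any common multiple of 8 and 21 is a multiple of their lcm; here gcd(8, 21) = 1, so lcm(8, 21) = 8·21 = 168, so 168 ∣ s.

Both directions hold.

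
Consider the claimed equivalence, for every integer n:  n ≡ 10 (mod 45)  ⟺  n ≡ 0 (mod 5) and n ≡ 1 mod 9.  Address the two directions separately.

The biconditional holds.

(⇐) If n ≡ 0 (mod 5) and n ≡ 1 (mod 9), then by the Chinese remainder theorem n ≡ 10 (mod 45). This is exactly n ≡ 10 (mod 45).

(⇒) Suppose n ≡ 10 (mod 45); write n = 45j + 10. Since 5 ∣ 45, reducing mod 5 gives n ≡ 10 ≡ 0 (mod 5); since 9 ∣ 45, reducing mod 9 gives n ≡ 10 ≡ 1 (mod 9).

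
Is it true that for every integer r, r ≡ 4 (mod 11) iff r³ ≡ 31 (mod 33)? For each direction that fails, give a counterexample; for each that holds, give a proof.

[⇒] This fails: take r = 15. Then 15 ≡ 4 (mod 11), but 15³ = 3375 ≡ 9 (mod 33), not 31.

[⇐] Conversely, the residues r modulo 33 with r³ ≡ 31 (mod 33) are exactly {4}, and each is ≡ 4 (mod 11).

Only the reverse direction holds.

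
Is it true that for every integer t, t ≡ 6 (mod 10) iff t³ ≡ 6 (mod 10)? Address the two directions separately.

The biconditional holds.

Converse. For the converse, argue contrapositively. If t ≢ 6 (mod 10), then t is congruent to one of 0, 1, 2, 3, 4, 5, 7, 8, 9 modulo 10, and these give t³ ≡ 0, 1, 8, 7, 4, 5, 3, 2, 9 respectively — never 6.

Forward direction. Suppose t ≡ 6 (mod 10). Write t = 10j + 6. Then (10j + 6)³ = 1000j³ + 1800j² + 1080j + 216 = 10(100j³ + 180j² + 108j + 21) + 6, so t³ ≡ 6 (mod 10).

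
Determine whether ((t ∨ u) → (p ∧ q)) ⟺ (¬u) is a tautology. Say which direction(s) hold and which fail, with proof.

Both directions fail.

(⇒) This fails. Under p = T, u = T, q = T, t = F, the left side is true but the right side is false.

(⇐) This fails. Under p = F, u = F, q = F, t = T, the left side is false but the right side is true.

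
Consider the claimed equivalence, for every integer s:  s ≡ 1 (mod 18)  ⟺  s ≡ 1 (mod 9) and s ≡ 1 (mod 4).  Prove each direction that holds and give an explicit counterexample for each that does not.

[⇒] This fails: s = 19 gives 19 ≡ 1 (mod 18) but 19 ≡ 3 (mod 4), so the conjunction on the right does not hold.

[⇐] Conversely, if s ≡ 1 (mod 9) and s ≡ 1 (mod 4), then by the Chinese remainder theorem s ≡ 1 (mod 36). Since 1 ≡ 1 (mod 18) and 18 ∣ 36, we get s ≡ 1 (mod 18).

Only the converse holds.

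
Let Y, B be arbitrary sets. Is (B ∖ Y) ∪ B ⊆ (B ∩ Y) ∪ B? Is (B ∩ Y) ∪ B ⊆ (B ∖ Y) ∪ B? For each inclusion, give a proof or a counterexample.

Both inclusions hold; the sets are equal.

(⊆) Let x ∈ (B ∖ Y) ∪ B. Then either x ∈ B and x ∉ Y; or x ∈ Y ∩ B. In each case x ∈ (B ∩ Y) ∪ B, so (B ∖ Y) ∪ B ⊆ (B ∩ Y) ∪ B.

(⊇) Let x ∈ (B ∩ Y) ∪ B. Then either x ∈ B and x ∉ Y; or x ∈ Y ∩ B. In each case x ∈ (B ∖ Y) ∪ B, so (B ∩ Y) ∪ B ⊆ (B ∖ Y) ∪ B.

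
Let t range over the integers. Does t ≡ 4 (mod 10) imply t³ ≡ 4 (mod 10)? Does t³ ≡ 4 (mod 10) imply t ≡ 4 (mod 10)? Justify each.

Both directions hold; the statement is true.

(⟸) Suppose t³ ≡ 4 (mod 10). The only residue r in {0, …, 9} with r³ ≡ 4 (mod 10) is r = 4, so t ≡ 4 (mod 10).

(⟹) Suppose t ≡ 4 (mod 10). Write t = 10j + 4. Then (10j + 4)³ = 1000j³ + 1200j² + 480j + 64 = 10(100j³ + 120j² + 48j + 6) + 4, so t³ ≡ 4 (mod 10).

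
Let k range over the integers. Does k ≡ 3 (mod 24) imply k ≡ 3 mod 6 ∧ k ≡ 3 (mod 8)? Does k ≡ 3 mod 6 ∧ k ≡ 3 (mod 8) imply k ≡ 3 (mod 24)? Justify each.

Equivalent; both directions hold.

(→) Suppose k ≡ 3 (mod 24); write k = 24j + 3. Since 6 ∣ 24, reducing mod 6 gives k ≡ 3 (mod 6); since 8 ∣ 24, reducing mod 8 gives k ≡ 3 (mod 8).

(←) Conversely, if k ≡ 3 (mod 6) and k ≡ 3 (mod 8), then by the Chinese remainder theorem k ≡ 3 (mod 24). This is exactly k ≡ 3 (mod 24).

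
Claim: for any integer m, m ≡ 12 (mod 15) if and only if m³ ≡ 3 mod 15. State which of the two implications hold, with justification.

Both directions hold.

Forward direction. Suppose m ≡ 12 (mod 15). Write m = 15j + 12. Then (15j + 12)³ = 3375j³ + 8100j² + 6480j + 1728 = 15(225j³ + 540j² + 432j + 115) + 3, so m³ ≡ 3 (mod 15).

Converse. Suppose m³ ≡ 3 (mod 15). The only residue r in {0, …, 14} with r³ ≡ 3 (mod 15) is r = 12, so m ≡ 12 (mod 15).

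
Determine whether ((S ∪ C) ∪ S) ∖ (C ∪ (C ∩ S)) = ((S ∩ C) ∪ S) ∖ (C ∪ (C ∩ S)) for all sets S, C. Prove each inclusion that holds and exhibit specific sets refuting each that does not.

(⊇) Let x ∈ ((S ∩ C) ∪ S) ∖ (C ∪ (C ∩ S)). Then x ∈ S and x ∉ C, from which x ∈ ((S ∪ C) ∪ S) ∖ (C ∪ (C ∩ S)).

(⊆) Let x ∈ ((S ∪ C) ∪ S) ∖ (C ∪ (C ∩ S)). Then x ∈ S and x ∉ C, from which x ∈ ((S ∩ C) ∪ S) ∖ (C ∪ (C ∩ S)).

Both inclusions hold; the sets are equal.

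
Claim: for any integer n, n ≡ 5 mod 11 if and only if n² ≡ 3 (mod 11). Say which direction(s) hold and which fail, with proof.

Only the forward implication holds.

Forward direction. Suppose n ≡ 5 mod 11. Write n = 11j + 5. Then (11j + 5)² = 121j² + 110j + 25 = 11(11j² + 10j + 2) + 3, so n² ≡ 3 (mod 11).

Converse. This fails: take n = 6. Then 6² = 36 ≡ 3 (mod 11), yet 6 ≡ 6 (mod 11), not 5.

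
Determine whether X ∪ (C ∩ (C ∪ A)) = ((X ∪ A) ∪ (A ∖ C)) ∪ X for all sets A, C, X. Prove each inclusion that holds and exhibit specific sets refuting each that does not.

(⊆) This inclusion fails. Take A = ∅, C = {1}, X = ∅; then 1 ∈ X ∪ (C ∩ (C ∪ A)) but 1 ∉ ((X ∪ A) ∪ (A ∖ C)) ∪ X.

(⊇) This inclusion fails. Take A = {1}, C = ∅, X = ∅; then 1 ∈ ((X ∪ A) ∪ (A ∖ C)) ∪ X but 1 ∉ X ∪ (C ∩ (C ∪ A)).

(⊆) fails and (⊇) fails.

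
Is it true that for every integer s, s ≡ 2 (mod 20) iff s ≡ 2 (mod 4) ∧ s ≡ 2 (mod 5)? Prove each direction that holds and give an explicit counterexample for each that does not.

Forward direction. Suppose s ≡ 2 (mod 20); write s = 20j + 2. Since 4 ∣ 20, reducing mod 4 gives s ≡ 2 (mod 4); since 5 ∣ 20, reducing mod 5 gives s ≡ 2 (mod 5).

Converse. If s ≡ 2 (mod 4) and s ≡ 2 (mod 5), then by the Chinese remainder theorem s ≡ 2 (mod 20). This is exactly s ≡ 2 (mod 20).

Equivalent; both directions hold.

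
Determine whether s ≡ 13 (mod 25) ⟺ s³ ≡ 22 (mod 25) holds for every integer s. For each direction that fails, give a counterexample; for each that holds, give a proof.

Equivalent; both directions hold.

(⇒) Suppose s ≡ 13 (mod 25). Write s = 25j + 13. Then (25j + 13)³ = 15625j³ + 24375j² + 12675j + 2197 = 25(625j³ + 975j² + 507j + 87) + 22, so s³ ≡ 22 (mod 25).

(⇐) Conversely, suppose s³ ≡ 22 (mod 25). The only residue r in {0, …, 24} with r³ ≡ 22 (mod 25) is r = 13, so s ≡ 13 (mod 25).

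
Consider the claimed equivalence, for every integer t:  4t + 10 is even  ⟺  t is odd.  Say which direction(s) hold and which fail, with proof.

The forward direction fails; the converse holds.

(→) This fails: take t = 6. Then 4t + 10 = 34, which is even, yet t = 6 is even, not odd.

(←) Suppose t is odd. Since 4 is even, 4t is even for every t, so 4t + 10 has the same parity as 10, which is even. Hence 4t + 10 is even.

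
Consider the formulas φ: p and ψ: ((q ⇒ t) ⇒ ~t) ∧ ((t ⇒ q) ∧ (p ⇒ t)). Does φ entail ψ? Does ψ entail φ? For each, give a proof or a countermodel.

(⇒) fails and (⇐) fails.

(⇒) This fails. Under t = F, q = F, p = T, the left side is true but the right side is false.

(⇐) This fails. Under t = F, q = F, p = F, the left side is false but the right side is true.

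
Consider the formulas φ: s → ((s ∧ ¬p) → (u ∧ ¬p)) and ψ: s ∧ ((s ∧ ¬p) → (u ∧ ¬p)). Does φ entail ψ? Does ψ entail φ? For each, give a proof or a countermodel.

The forward direction fails; the converse holds.

Forward direction. This fails. Under s = F, p = F, u = F, the left side is true but the right side is false.

Converse. Assume the antecedent. If p is true, s → ((s ∧ ¬p) → (u ∧ ¬p)) reduces to true regardless of the other variables. If p is false, the antecedent forces (s = T, p = F, u = T), and s → ((s ∧ ¬p) → (u ∧ ¬p)) holds there. Either way s → ((s ∧ ¬p) → (u ∧ ¬p)) holds.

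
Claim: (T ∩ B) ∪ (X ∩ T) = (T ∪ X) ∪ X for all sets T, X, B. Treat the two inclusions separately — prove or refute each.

(⊆) holds; (⊇) fails.

Forward inclusion. Let x ∈ (T ∩ B) ∪ (X ∩ T). Then either x ∈ T ∩ X and x ∉ B; or x ∈ T ∩ B and x ∉ X; or x ∈ T ∩ X ∩ B. In each case x ∈ (T ∪ X) ∪ X, so (T ∩ B) ∪ (X ∩ T) ⊆ (T ∪ X) ∪ X.

Reverse inclusion. This inclusion fails. Take T = {1}, X = ∅, B = ∅; then 1 ∈ (T ∪ X) ∪ X but 1 ∉ (T ∩ B) ∪ (X ∩ T).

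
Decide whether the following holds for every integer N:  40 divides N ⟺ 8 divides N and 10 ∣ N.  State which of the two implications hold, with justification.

Forward direction. If 40 ∣ N, write N = 40q. Since 40 = 5·8, N = 8·(5q), so 8 ∣ N; and since 40 = 4·10, N = 10·(4q), so 10 ∣ N.

Converse. Suppose 8 ∣ N and 10 ∣ N. Any common multiple of 8 and 10 is a multiple of their lcm; here lcm(8, 10) = 8·10/gcd(8, 10) = 80/2 = 40, so 40 ∣ N.

Both directions hold.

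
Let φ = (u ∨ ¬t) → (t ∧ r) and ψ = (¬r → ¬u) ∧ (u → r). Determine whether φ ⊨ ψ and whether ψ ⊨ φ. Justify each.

Forward direction. Assume the antecedent. If u is true, the antecedent forces (t = T, u = T, r = T), and (¬r → ¬u) ∧ (u → r) holds there. If u is false, (¬r → ¬u) ∧ (u → r) reduces to true regardless of the other variables. Either way (¬r → ¬u) ∧ (u → r) holds.

Converse. This fails. Under t = F, u = F, r = F, the left side is false but the right side is true.

(⇒) holds; (⇐) fails.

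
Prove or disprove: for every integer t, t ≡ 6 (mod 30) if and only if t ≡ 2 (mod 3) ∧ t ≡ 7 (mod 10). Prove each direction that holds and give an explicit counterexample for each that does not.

Both directions fail.

Forward direction. This fails: t = 6 gives 6 ≡ 6 (mod 30) but 6 ≡ 0 (mod 3), so the conjunction on the right does not hold.

Converse. This fails: t = 17 satisfies both congruences on the right (17 ≡ 2 mod 3 and 17 ≡ 7 mod 10) yet 17 ≡ 17 (mod 30), not 6.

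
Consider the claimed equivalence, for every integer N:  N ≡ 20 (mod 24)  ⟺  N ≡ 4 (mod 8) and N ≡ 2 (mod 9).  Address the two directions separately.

Forward direction. This fails: N = 44 gives 44 ≡ 20 (mod 24) but 44 ≡ 8 (mod 9), so the conjunction on the right does not hold.

Converse. If N ≡ 4 (mod 8) and N ≡ 2 (mod 9), then by the Chinese remainder theorem N ≡ 20 (mod 72). Since 20 ≡ 20 (mod 24) and 24 ∣ 72, we get N ≡ 20 (mod 24).

Only the converse holds.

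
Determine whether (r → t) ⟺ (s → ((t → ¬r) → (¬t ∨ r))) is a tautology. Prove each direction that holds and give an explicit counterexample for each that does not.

Forward direction. This fails. Under s = T, r = F, t = T, the left side is true but the right side is false.

Converse. This fails. Under s = F, r = T, t = F, the left side is false but the right side is true.

(⇒) fails and (⇐) fails.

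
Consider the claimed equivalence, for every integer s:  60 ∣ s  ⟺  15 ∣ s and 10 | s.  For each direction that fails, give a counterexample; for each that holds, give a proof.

The forward direction holds; the converse fails.

(⇒) If 60 ∣ s, write s = 60q. Since 60 = 4·15, s = 15·(4q), so 15 ∣ s; and since 60 = 6·10, s = 10·(6q), so 10 ∣ s.

(⇐) This fails: take s = 30. Both 15 ∣ 30 and 10 ∣ 30, yet 30 is not a multiple of 60 (since 30 = 0·60 + 30), so 60 ∤ 30.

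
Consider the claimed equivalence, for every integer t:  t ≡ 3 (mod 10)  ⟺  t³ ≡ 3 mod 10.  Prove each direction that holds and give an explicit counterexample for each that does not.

(⇒) This fails: take t = 3. Then 3 ≡ 3 (mod 10), but 3³ = 27 ≡ 7 (mod 10), not 3.

(⇐) This fails: take t = 7. Then 7³ = 343 ≡ 3 (mod 10), yet 7 ≡ 7 (mod 10), not 3.

Neither direction holds.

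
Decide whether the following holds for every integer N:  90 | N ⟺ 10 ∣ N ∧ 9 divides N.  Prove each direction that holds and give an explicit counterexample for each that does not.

(⟹) If 90 ∣ N, write N = 90q. Since 90 = 9·10, N = 10·(9q), so 10 ∣ N; and since 90 = 10·9, N = 9·(10q), so 9 ∣ N.

(⟸) Suppose 10 ∣ N and 9 ∣ N. Any common multiple of 10 and 9 is a multiple of their lcm; here gcd(10, 9) = 1, so lcm(10, 9) = 10·9 = 90, so 90 ∣ N.

Both implications hold.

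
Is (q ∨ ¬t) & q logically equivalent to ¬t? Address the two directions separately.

Neither direction holds.

(→) This fails. Under t = T, q = T, the left side is true but the right side is false.

(←) This fails. Under t = F, q = F, the left side is false but the right side is true.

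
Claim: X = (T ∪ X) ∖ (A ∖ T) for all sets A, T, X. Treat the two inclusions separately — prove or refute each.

(⟹) This inclusion fails. Take A = {1}, T = ∅, X = {1}; then 1 ∈ X but 1 ∉ (T ∪ X) ∖ (A ∖ T).

(⟸) This inclusion fails. Take A = ∅, T = {1}, X = ∅; then 1 ∈ (T ∪ X) ∖ (A ∖ T) but 1 ∉ X.

(⊆) fails and (⊇) fails.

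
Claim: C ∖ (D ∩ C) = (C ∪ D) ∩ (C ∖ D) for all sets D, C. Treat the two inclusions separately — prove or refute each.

(⟹) Let x ∈ C ∖ (D ∩ C). Then x ∈ C and x ∉ D, from which x ∈ (C ∪ D) ∩ (C ∖ D).

(⟸) Let x ∈ (C ∪ D) ∩ (C ∖ D). Then x ∈ C and x ∉ D, from which x ∈ C ∖ (D ∩ C).

Both inclusions hold.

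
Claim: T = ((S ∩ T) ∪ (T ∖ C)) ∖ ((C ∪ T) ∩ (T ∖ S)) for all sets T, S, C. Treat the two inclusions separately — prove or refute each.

(⊆) fails; (⊇) holds.

(⊆) This inclusion fails. Take T = {1}, S = ∅, C = ∅; then 1 ∈ T but 1 ∉ ((S ∩ T) ∪ (T ∖ C)) ∖ ((C ∪ T) ∩ (T ∖ S)).

(⊇) Let x ∈ ((S ∩ T) ∪ (T ∖ C)) ∖ ((C ∪ T) ∩ (T ∖ S)). Then either x ∈ T ∩ S and x ∉ C; or x ∈ T ∩ S ∩ C. In each case x ∈ T, so ((S ∩ T) ∪ (T ∖ C)) ∖ ((C ∪ T) ∩ (T ∖ S)) ⊆ T.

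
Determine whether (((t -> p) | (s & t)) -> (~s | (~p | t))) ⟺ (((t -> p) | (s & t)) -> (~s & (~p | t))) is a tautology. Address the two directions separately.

Only the converse holds.

(⇒) This fails. Under t = F, p = T, s = F, the left side is true but the right side is false.

(⇐) Assume the antecedent. If t is true, the consequent reduces to true regardless of the other variables. If t is false, the antecedent forces (t = F, p = F, s = F), and the consequent holds there. Either way the consequent holds.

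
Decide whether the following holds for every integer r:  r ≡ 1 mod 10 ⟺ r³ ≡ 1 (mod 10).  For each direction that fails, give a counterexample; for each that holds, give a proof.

Both directions hold; the statement is true.

(⟹) Suppose r ≡ 1 mod 10. Write r = 10j + 1. Then (10j + 1)³ = 1000j³ + 300j² + 30j + 1 = 10(100j³ + 30j² + 3j) + 1, so r³ ≡ 1 (mod 10).

(⟸) For the converse, argue contrapositively. If r ≢ 1 (mod 10), then r is congruent to one of 0, 2, 3, 4, 5, 6, 7, 8, 9 modulo 10, and these give r³ ≡ 0, 8, 7, 4, 5, 6, 3, 2, 9 respectively — never 1.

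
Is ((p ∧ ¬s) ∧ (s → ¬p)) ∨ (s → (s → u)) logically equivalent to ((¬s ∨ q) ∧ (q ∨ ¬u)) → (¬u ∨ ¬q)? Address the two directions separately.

(→) This fails. Under q = T, s = F, p = F, u = T, the left side is true but the right side is false.

(←) This fails. Under q = F, s = T, p = F, u = F, the left side is false but the right side is true.

Neither implication holds.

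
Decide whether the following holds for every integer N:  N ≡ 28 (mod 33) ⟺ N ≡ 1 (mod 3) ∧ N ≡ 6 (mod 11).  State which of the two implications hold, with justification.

The biconditional holds.

(⟹) Suppose N ≡ 28 (mod 33); write N = 33j + 28. Since 3 ∣ 33, reducing mod 3 gives N ≡ 28 ≡ 1 (mod 3); since 11 ∣ 33, reducing mod 11 gives N ≡ 28 ≡ 6 (mod 11).

(⟸) Conversely, if N ≡ 1 (mod 3) and N ≡ 6 (mod 11), then by the Chinese remainder theorem N ≡ 28 (mod 33). This is exactly N ≡ 28 (mod 33).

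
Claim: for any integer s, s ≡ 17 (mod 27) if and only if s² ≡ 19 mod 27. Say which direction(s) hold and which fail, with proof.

Only the forward direction holds.

(→) Suppose s ≡ 17 (mod 27). Write s = 27j + 17. Then (27j + 17)² = 729j² + 918j + 289 = 27(27j² + 34j + 10) + 19, so s² ≡ 19 (mod 27).

(←) This fails: take s = 10. Then 10² = 100 ≡ 19 (mod 27), yet 10 ≡ 10 (mod 27), not 17.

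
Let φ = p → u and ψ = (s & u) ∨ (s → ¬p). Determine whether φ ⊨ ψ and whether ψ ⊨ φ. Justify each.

Forward direction. Assume the antecedent. If p is true, the antecedent forces (p = T, s = F, u = T) or (p = T, s = T, u = T), and (s & u) ∨ (s → ¬p) holds there. If p is false, (s & u) ∨ (s → ¬p) reduces to true regardless of the other variables. Either way (s & u) ∨ (s → ¬p) holds.

Converse. This fails. Under p = T, s = F, u = F, the left side is false but the right side is true.

Not equivalent: only (⇒) holds.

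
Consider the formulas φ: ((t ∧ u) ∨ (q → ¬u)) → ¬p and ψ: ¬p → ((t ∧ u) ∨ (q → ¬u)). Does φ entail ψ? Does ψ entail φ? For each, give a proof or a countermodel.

Both directions fail.

(⇒) This fails. Under u = T, p = F, t = F, q = T, the left side is true but the right side is false.

(⇐) This fails. Under u = F, p = T, t = F, q = F, the left side is false but the right side is true.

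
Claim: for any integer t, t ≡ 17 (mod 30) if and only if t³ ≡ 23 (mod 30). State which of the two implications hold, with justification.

Forward direction. Suppose t ≡ 17 (mod 30). Write t = 30j + 17. Then (30j + 17)³ = 27000j³ + 45900j² + 26010j + 4913 = 30(900j³ + 1530j² + 867j + 163) + 23, so t³ ≡ 23 (mod 30).

Converse. Suppose t³ ≡ 23 (mod 30). The only residue r in {0, …, 29} with r³ ≡ 23 (mod 30) is r = 17, so t ≡ 17 (mod 30).

The biconditional holds.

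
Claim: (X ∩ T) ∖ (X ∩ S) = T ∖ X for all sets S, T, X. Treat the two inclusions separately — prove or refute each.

Both inclusions fail.

(⊆) This inclusion fails. Take S = ∅, T = {1}, X = {1}; then 1 ∈ (X ∩ T) ∖ (X ∩ S) but 1 ∉ T ∖ X.

(⊇) This inclusion fails. Take S = ∅, T = {1}, X = ∅; then 1 ∈ T ∖ X but 1 ∉ (X ∩ T) ∖ (X ∩ S).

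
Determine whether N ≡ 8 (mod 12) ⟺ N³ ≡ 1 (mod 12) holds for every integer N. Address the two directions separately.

Both directions fail.

Forward direction. This fails: take N = 8. Then 8 ≡ 8 (mod 12), but 8³ = 512 ≡ 8 (mod 12), not 1.

Converse. This fails: take N = 1. Then 1³ = 1 ≡ 1 (mod 12), yet 1 ≡ 1 (mod 12), not 8.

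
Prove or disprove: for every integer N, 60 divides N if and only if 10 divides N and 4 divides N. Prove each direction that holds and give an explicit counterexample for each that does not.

(⇐) This fails: take N = 20. Both 10 ∣ 20 and 4 ∣ 20, yet 20 is not a multiple of 60 (since 20 = 0·60 + 20), so 60 ∤ 20.

(⇒) If 60 ∣ N, write N = 60q. Since 60 = 6·10, N = 10·(6q), so 10 ∣ N; and since 60 = 15·4, N = 4·(15q), so 4 ∣ N.

Only the forward implication holds.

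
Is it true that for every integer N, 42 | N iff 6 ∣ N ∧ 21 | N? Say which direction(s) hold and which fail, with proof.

Both implications hold.

(←) Suppose 6 ∣ N and 21 ∣ N. Any common multiple of 6 and 21 is a multiple of their lcm; here lcm(6, 21) = 6·21/gcd(6, 21) = 126/3 = 42, so 42 ∣ N.

(→) If 42 ∣ N, write N = 42q. Since 42 = 7·6, N = 6·(7q), so 6 ∣ N; and since 42 = 2·21, N = 21·(2q), so 21 ∣ N.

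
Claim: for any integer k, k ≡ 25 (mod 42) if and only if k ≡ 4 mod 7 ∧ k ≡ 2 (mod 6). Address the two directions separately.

[⇒] This fails: k = 25 gives 25 ≡ 25 (mod 42) but 25 ≡ 1 (mod 6), so the conjunction on the right does not hold.

[⇐] This fails: k = 32 satisfies both congruences on the right (32 ≡ 4 mod 7 and 32 ≡ 2 mod 6) yet 32 ≡ 32 (mod 42), not 25.

Neither direction holds.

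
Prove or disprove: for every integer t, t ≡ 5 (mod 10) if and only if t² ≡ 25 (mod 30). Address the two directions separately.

(⇒) fails; (⇐) holds.

(⟹) This fails: take t = 15. Then 15 ≡ 5 (mod 10), but 15² = 225 ≡ 15 (mod 30), not 25.

(⟸) Conversely, the residues r modulo 30 with r² ≡ 25 (mod 30) are exactly {5, 25}, and each is ≡ 5 (mod 10).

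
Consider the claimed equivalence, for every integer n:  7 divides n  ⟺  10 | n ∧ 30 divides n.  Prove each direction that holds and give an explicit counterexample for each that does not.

Both directions fail.

(⟹) This fails: take n = 7. Certainly 7 ∣ 7, but 10 ∤ 7.

(⟸) This fails: take n = 30. Both 10 ∣ 30 and 30 ∣ 30, yet 30 is not a multiple of 7 (since 30 = 4·7 + 2), so 7 ∤ 30.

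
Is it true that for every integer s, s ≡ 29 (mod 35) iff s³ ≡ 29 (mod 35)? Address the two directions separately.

(⇒) holds; (⇐) fails.

Forward direction. Suppose s ≡ 29 (mod 35). Write s = 35j + 29. Then (35j + 29)³ = 42875j³ + 106575j² + 88305j + 24389 = 35(1225j³ + 3045j² + 2523j + 696) + 29, so s³ ≡ 29 (mod 35).

Converse. This fails: take s = 4. Then 4³ = 64 ≡ 29 (mod 35), yet 4 ≡ 4 (mod 35), not 29.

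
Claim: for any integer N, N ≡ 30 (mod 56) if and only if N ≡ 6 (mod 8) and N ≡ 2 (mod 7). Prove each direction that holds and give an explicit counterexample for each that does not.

Converse. If N ≡ 6 (mod 8) and N ≡ 2 (mod 7), then by the Chinese remainder theorem N ≡ 30 (mod 56). This is exactly N ≡ 30 (mod 56).

Forward direction. Suppose N ≡ 30 (mod 56); write N = 56j + 30. Since 8 ∣ 56, reducing mod 8 gives N ≡ 30 ≡ 6 (mod 8); since 7 ∣ 56, reducing mod 7 gives N ≡ 30 ≡ 2 (mod 7).

Equivalent; both directions hold.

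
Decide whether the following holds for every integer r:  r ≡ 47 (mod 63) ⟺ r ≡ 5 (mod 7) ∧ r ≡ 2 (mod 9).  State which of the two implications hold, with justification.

Both directions hold; the statement is true.

(⟸) If r ≡ 5 (mod 7) and r ≡ 2 (mod 9), then by the Chinese remainder theorem r ≡ 47 (mod 63). This is exactly r ≡ 47 (mod 63).

(⟹) Suppose r ≡ 47 (mod 63); write r = 63j + 47. Since 7 ∣ 63, reducing mod 7 gives r ≡ 47 ≡ 5 (mod 7); since 9 ∣ 63, reducing mod 9 gives r ≡ 47 ≡ 2 (mod 9).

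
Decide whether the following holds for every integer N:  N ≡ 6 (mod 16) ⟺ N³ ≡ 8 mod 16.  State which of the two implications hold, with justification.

The forward direction holds; the converse fails.

(→) Suppose N ≡ 6 (mod 16). Write N = 16j + 6. Then (16j + 6)³ = 4096j³ + 4608j² + 1728j + 216 = 16(256j³ + 288j² + 108j + 13) + 8, so N³ ≡ 8 (mod 16).

(←) This fails: take N = 2. Then 2³ = 8 ≡ 8 (mod 16), yet 2 ≡ 2 (mod 16), not 6.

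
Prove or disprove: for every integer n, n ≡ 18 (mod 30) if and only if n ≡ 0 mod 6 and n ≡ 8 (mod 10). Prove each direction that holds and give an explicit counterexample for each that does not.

Forward direction. Suppose n ≡ 18 (mod 30); write n = 30j + 18. Since 6 ∣ 30, reducing mod 6 gives n ≡ 18 ≡ 0 (mod 6); since 10 ∣ 30, reducing mod 10 gives n ≡ 18 ≡ 8 (mod 10).

Converse. If n ≡ 0 (mod 6) and n ≡ 8 (mod 10), then by the Chinese remainder theorem n ≡ 18 (mod 30). This is exactly n ≡ 18 (mod 30).

Both directions hold; the statement is true.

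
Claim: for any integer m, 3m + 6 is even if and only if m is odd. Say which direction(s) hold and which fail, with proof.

(⟹) This fails: m = 0 gives 3m + 6 = 6, which is even, but 0 is even, not odd.

(⟸) This also fails: m = 3 is odd, but 3m + 6 = 15 is odd, not even.

Neither direction holds.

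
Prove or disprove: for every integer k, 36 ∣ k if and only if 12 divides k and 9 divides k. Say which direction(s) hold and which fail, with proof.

(⟹) If 36 ∣ k, write k = 36q. Since 36 = 3·12, k = 12·(3q), so 12 ∣ k; and since 36 = 4·9, k = 9·(4q), so 9 ∣ k.

(⟸) Suppose 12 ∣ k and 9 ∣ k. Any common multiple of 12 and 9 is a multiple of their lcm; here lcm(12, 9) = 12·9/gcd(12, 9) = 108/3 = 36, so 36 ∣ k.

Both directions hold.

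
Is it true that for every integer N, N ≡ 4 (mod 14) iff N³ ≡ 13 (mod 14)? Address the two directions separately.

[⇒] This fails: take N = 4. Then 4 ≡ 4 (mod 14), but 4³ = 64 ≡ 8 (mod 14), not 13.

[⇐] This fails: take N = 3. Then 3³ = 27 ≡ 13 (mod 14), yet 3 ≡ 3 (mod 14), not 4.

Neither direction holds.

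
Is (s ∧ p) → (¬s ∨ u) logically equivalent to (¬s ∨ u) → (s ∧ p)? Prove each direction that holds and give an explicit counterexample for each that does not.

[⇒] This fails. Under s = F, u = F, p = F, the left side is true but the right side is false.

[⇐] This fails. Under s = T, u = F, p = T, the left side is false but the right side is true.

Neither direction holds.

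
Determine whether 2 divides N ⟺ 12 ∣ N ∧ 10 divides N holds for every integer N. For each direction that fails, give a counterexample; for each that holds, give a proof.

Not equivalent: only (⇐) holds.

[⇒] This fails: take N = 2. Certainly 2 ∣ 2, but 12 ∤ 2.

[⇐] Suppose 12 ∣ N and 10 ∣ N. Any common multiple of 12 and 10 is a multiple of their lcm; here lcm(12, 10) = 12·10/gcd(12, 10) = 120/2 = 60, so 60 ∣ N. Since 2 ∣ 60, it follows that 2 ∣ N.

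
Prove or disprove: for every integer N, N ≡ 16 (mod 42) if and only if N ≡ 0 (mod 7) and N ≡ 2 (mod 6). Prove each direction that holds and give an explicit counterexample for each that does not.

(→) This fails: N = 16 gives 16 ≡ 16 (mod 42) but 16 ≡ 2 (mod 7), so the conjunction on the right does not hold.

(←) This fails: N = 14 satisfies both congruences on the right (14 ≡ 0 mod 7 and 14 ≡ 2 mod 6) yet 14 ≡ 14 (mod 42), not 16.

Neither implication holds.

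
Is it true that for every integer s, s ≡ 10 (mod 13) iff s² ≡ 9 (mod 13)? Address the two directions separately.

Not equivalent: only (⇒) holds.

[⇒] Suppose s ≡ 10 (mod 13). Write s = 13j + 10. Then (13j + 10)² = 169j² + 260j + 100 = 13(13j² + 20j + 7) + 9, so s² ≡ 9 (mod 13).

[⇐] This fails: take s = 3. Then 3² = 9 ≡ 9 (mod 13), yet 3 ≡ 3 (mod 13), not 10.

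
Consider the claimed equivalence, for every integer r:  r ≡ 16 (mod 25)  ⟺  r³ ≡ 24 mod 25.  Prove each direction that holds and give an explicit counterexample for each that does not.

(⇒) This fails: take r = 16. Then 16 ≡ 16 (mod 25), but 16³ = 4096 ≡ 21 (mod 25), not 24.

(⇐) This fails: take r = 24. Then 24³ = 13824 ≡ 24 (mod 25), yet 24 ≡ 24 (mod 25), not 16.

Neither direction holds.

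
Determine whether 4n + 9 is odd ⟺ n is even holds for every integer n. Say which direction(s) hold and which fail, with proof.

Forward direction. This fails: take n = 3. Then 4n + 9 = 21, which is odd, yet n = 3 is odd, not even.

Converse. Suppose n is even. Since 4 is even, 4n is even for every n, so 4n + 9 has the same parity as 9, which is odd. Hence 4n + 9 is odd.

Only the converse holds.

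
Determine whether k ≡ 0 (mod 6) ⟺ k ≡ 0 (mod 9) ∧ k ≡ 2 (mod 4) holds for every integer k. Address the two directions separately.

(⇒) This fails: k = 0 gives 0 ≡ 0 (mod 6) but 0 ≡ 0 (mod 4), so the conjunction on the right does not hold.

(⇐) Conversely, if k ≡ 0 (mod 9) and k ≡ 2 (mod 4), then by the Chinese remainder theorem k ≡ 18 (mod 36). Since 18 ≡ 0 (mod 6) and 6 ∣ 36, we get k ≡ 0 (mod 6).

Only the converse holds.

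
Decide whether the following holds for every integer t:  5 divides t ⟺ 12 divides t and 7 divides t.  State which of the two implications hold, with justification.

[⇒] This fails: take t = 5. Certainly 5 ∣ 5, but 12 ∤ 5.

[⇐] This fails: take t = 84. Both 12 ∣ 84 and 7 ∣ 84, yet 84 is not a multiple of 5 (since 84 = 16·5 + 4), so 5 ∤ 84.

Neither implication holds.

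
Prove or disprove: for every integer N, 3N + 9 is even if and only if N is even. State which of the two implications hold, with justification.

Neither direction holds.

Forward direction. This fails: N = 3 gives 3N + 9 = 18, which is even, but 3 is odd, not even.

Converse. This also fails: N = 6 is even, but 3N + 9 = 27 is odd, not even.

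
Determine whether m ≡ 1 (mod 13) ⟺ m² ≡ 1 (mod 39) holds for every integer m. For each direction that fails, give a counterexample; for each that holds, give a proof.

Neither direction holds.

(→) This fails: take m = 27. Then 27 ≡ 1 (mod 13), but 27² = 729 ≡ 27 (mod 39), not 1.

(←) This fails: take m = 25. Then 25² = 625 ≡ 1 (mod 39), yet 25 ≡ 12 (mod 13), not 1.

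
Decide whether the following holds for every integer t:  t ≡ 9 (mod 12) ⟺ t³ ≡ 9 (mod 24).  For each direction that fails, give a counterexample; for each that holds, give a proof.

(⇒) This fails: take t = 21. Then 21 ≡ 9 (mod 12), but 21³ = 9261 ≡ 21 (mod 24), not 9.

(⇐) Conversely, the residues r modulo 24 with r³ ≡ 9 (mod 24) are exactly {9}, and each is ≡ 9 (mod 12).

The forward direction fails; the converse holds.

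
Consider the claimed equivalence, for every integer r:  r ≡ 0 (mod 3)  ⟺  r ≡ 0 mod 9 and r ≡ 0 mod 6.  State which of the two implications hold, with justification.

Only the converse holds.

(⇒) This fails: r = 3 gives 3 ≡ 0 (mod 3) but 3 ≡ 3 (mod 9), so the conjunction on the right does not hold.

(⇐) Conversely, if r ≡ 0 (mod 9) and r ≡ 0 (mod 6), then by the Chinese remainder theorem r ≡ 0 (mod 18). Since 0 ≡ 0 (mod 3) and 3 ∣ 18, we get r ≡ 0 (mod 3).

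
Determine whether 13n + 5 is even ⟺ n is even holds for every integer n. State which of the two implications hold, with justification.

[⇒] This fails: n = 3 gives 13n + 5 = 44, which is even, but 3 is odd, not even.

[⇐] This also fails: n = 6 is even, but 13n + 5 = 83 is odd, not even.

Both directions fail.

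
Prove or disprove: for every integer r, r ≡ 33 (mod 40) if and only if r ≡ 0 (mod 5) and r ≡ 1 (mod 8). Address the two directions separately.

Neither direction holds.

(⟹) This fails: r = 33 gives 33 ≡ 33 (mod 40) but 33 ≡ 3 (mod 5), so the conjunction on the right does not hold.

(⟸) This fails: r = 25 satisfies both congruences on the right (25 ≡ 0 mod 5 and 25 ≡ 1 mod 8) yet 25 ≡ 25 (mod 40), not 33.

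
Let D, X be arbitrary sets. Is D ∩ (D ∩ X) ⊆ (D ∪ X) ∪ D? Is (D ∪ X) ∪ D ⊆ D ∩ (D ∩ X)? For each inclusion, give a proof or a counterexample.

Only the forward inclusion holds.

Reverse inclusion. This inclusion fails. Take D = {1}, X = ∅; then 1 ∈ (D ∪ X) ∪ D but 1 ∉ D ∩ (D ∩ X).

Forward inclusion. Let x ∈ D ∩ (D ∩ X). Then x ∈ D ∩ X, from which x ∈ (D ∪ X) ∪ D.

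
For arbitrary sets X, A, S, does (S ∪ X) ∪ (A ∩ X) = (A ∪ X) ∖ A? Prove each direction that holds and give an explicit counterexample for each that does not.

Only the reverse inclusion holds.

Forward inclusion. This inclusion fails. Take X = {1}, A = {1}, S = ∅; then 1 ∈ (S ∪ X) ∪ (A ∩ X) but 1 ∉ (A ∪ X) ∖ A.

Reverse inclusion. Let x ∈ (A ∪ X) ∖ A. Then either x ∈ X and x ∉ A, S; or x ∈ X ∩ S and x ∉ A. In each case x ∈ (S ∪ X) ∪ (A ∩ X), so (A ∪ X) ∖ A ⊆ (S ∪ X) ∪ (A ∩ X).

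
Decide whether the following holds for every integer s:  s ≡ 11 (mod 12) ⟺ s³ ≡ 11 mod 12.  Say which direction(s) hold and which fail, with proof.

(⟹) Suppose s ≡ 11 (mod 12). Write s = 12j + 11. Then (12j + 11)³ = 1728j³ + 4752j² + 4356j + 1331 = 12(144j³ + 396j² + 363j + 110) + 11, so s³ ≡ 11 (mod 12).

(⟸) Conversely, suppose s³ ≡ 11 (mod 12). The only residue r in {0, …, 11} with r³ ≡ 11 (mod 12) is r = 11, so s ≡ 11 (mod 12).

Both directions hold; the statement is true.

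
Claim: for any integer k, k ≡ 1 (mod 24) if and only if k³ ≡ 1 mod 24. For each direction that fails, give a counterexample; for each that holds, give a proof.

[⇒] Suppose k ≡ 1 (mod 24). Write k = 24j + 1. Then (24j + 1)³ = 13824j³ + 1728j² + 72j + 1 = 24(576j³ + 72j² + 3j) + 1, so k³ ≡ 1 (mod 24).

[⇐] Conversely, suppose k³ ≡ 1 (mod 24). The only residue r in {0, …, 23} with r³ ≡ 1 (mod 24) is r = 1, so k ≡ 1 (mod 24).

Both directions hold.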